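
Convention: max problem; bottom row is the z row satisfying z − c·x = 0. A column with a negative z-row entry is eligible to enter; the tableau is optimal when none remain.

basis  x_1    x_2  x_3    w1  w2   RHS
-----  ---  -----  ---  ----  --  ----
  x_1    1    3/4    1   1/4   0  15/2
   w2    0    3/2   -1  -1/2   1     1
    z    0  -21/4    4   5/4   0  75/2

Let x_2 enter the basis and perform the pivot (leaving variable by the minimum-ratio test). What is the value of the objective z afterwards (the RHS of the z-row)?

41

Ratio test on column x_2 — row 1: (15/2)/(3/4) = 10; row 2: 1/(3/2) = 2/3. Minimum is 2/3 at row 2 (w2 leaves); pivot element 3/2.
Pivot on row 2; the z-row RHS becomes 75/2 − (-21/4)·(2/3) = 41.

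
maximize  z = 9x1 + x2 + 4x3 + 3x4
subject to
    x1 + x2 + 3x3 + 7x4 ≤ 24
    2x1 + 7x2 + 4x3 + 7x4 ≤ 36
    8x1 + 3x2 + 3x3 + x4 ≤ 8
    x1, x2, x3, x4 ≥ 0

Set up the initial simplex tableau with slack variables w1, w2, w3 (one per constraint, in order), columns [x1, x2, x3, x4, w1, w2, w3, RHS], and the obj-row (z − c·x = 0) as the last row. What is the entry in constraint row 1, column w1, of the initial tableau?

1

Slack w1 belongs to constraint 1; its column is the unit vector e_1, so the entry in row 1 is 1.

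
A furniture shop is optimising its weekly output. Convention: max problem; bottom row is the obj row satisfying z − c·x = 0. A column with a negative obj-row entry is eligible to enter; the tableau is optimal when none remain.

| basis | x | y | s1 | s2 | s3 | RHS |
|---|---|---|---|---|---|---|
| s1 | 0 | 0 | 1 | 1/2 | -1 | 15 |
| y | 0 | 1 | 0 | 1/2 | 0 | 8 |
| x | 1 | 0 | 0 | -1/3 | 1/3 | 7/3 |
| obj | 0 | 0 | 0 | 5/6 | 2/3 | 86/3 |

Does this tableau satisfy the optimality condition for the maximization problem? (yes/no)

yes

Every obj-row coefficient is ≥ 0, so the tableau is optimal.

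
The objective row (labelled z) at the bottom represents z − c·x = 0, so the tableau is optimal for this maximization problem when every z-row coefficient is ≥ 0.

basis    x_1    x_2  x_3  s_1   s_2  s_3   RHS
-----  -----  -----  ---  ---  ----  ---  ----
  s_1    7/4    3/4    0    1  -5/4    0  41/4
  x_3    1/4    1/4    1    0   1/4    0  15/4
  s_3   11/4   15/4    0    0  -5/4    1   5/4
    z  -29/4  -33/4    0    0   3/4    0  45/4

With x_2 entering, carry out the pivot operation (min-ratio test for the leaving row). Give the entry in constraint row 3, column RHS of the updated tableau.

Ratio test on column x_2 — row 1: (41/4)/(3/4) = 41/3; row 2: (15/4)/(1/4) = 15; row 3: (5/4)/(15/4) = 1/3. Minimum is 1/3 at row 3 (s_3 leaves); pivot element 15/4.
Divide row 3 by 15/4; eliminate column x_2 from the other rows.
In the new row 3, the RHS entry is the old entry divided by the pivot: (5/4)/(15/4) = 1/3.

1/3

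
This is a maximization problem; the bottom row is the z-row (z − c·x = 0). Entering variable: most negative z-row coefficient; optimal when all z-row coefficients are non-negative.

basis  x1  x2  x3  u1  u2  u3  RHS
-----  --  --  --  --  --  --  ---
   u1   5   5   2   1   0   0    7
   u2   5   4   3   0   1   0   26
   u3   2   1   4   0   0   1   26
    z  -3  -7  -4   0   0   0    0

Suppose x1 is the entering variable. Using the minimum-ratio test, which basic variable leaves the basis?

Column x1 entries and ratios — u1: 7/5 = 7/5; u2: 26/5 = 26/5; u3: 26/2 = 13.
Smallest ratio is 7/5 in the row of u1, so u1 leaves.

u1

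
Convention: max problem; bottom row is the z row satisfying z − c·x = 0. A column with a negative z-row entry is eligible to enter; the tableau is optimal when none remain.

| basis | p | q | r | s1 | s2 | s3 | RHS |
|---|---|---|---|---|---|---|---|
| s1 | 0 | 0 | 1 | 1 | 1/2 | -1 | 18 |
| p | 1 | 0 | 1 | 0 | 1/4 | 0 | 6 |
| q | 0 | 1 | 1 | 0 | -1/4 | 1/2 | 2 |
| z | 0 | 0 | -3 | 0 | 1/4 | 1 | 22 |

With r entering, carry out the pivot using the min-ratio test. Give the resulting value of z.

28

Ratio test on column r — row 1: 18/1 = 18; row 2: 6/1 = 6; row 3: 2/1 = 2. Minimum is 2 at row 3 (q leaves); pivot element 1.
Pivot on row 3; the z-row RHS becomes 22 − (-3)·2 = 28.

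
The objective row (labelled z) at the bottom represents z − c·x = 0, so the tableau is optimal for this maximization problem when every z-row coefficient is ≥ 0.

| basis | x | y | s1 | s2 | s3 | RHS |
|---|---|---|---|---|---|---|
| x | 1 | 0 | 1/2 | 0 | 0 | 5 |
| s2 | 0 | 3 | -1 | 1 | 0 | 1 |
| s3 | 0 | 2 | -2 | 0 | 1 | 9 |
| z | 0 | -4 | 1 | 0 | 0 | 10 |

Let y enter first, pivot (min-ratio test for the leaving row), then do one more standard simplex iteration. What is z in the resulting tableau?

44/3

Ratio test on column y — row 1: entry 0 ≤ 0; row 2: 1/3 = 1/3; row 3: 9/2 = 9/2. Minimum is 1/3 at row 2 (s2 leaves); pivot element 3.
Pivot on row 2; the z-row RHS becomes 10 − (-4)·(1/3) = 34/3.
Next entering variable (most negative z-row entry -1/3): s1.
Ratio test on column s1 — row 1: 5/(1/2) = 10; row 2: entry -1/3 ≤ 0; row 3: entry -4/3 ≤ 0. Minimum is 10 at row 1 (x leaves); pivot element 1/2.
After the second pivot the z-row RHS is 34/3 − (-1/3)·10 = 44/3.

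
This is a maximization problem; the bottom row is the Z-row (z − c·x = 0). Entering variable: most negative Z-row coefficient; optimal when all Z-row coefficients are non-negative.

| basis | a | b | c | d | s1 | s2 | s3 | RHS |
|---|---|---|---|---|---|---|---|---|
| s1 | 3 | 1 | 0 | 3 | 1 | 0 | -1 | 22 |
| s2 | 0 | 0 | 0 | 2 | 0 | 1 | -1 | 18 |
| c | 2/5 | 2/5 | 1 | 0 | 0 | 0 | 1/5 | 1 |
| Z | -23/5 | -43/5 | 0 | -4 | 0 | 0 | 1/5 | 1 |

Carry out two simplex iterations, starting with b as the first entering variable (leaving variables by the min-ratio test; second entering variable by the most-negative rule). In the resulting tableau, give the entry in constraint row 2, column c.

Ratio test on column b — row 1: 22/1 = 22; row 2: entry 0 ≤ 0; row 3: 1/(2/5) = 5/2. Minimum is 5/2 at row 3 (c leaves); pivot element 2/5.
Divide row 3 by 2/5; eliminate column b from the other rows.
Second iteration: most negative Z-row entry is -4 in column d, so d enters.
Ratio test on column d — row 1: (39/2)/3 = 13/2; row 2: 18/2 = 9; row 3: entry 0 ≤ 0. Minimum is 13/2 at row 1 (s1 leaves); pivot element 3.
Divide row 1 by 3; eliminate column d from the other rows.
After both pivots, the entry at constraint row 2, column c is 5/3.

5/3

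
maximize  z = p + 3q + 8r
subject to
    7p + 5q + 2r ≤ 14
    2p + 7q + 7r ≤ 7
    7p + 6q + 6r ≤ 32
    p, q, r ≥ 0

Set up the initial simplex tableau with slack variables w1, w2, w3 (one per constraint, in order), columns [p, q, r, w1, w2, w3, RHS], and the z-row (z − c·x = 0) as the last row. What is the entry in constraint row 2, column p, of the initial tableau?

2

Constraint 2 has coefficient 2 on p.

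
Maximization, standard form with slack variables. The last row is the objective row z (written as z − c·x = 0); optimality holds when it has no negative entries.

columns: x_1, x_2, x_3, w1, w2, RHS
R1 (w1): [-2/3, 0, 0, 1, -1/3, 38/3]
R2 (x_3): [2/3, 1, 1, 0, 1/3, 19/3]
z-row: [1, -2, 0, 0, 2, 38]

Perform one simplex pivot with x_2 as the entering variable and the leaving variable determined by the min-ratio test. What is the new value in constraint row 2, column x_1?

Ratio test on column x_2 — row 1: entry 0 ≤ 0; row 2: (19/3)/1 = 19/3. Minimum is 19/3 at row 2 (x_3 leaves); pivot element 1.
Divide row 2 by 1; eliminate column x_2 from the other rows.
In the new row 2, the x_1 entry is the old entry divided by the pivot: (2/3)/1 = 2/3.

2/3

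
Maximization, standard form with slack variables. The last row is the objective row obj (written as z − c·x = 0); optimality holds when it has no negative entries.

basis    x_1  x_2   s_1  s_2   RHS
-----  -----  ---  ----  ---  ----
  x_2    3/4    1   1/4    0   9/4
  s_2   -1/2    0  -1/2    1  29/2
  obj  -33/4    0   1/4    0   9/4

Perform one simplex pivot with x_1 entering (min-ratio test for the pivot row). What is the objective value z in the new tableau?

Ratio test on column x_1 — row 1: (9/4)/(3/4) = 3; row 2: entry -1/2 ≤ 0. Minimum is 3 at row 1 (x_2 leaves); pivot element 3/4.
Pivot on row 1; the obj-row RHS becomes 9/4 − (-33/4)·3 = 27.

27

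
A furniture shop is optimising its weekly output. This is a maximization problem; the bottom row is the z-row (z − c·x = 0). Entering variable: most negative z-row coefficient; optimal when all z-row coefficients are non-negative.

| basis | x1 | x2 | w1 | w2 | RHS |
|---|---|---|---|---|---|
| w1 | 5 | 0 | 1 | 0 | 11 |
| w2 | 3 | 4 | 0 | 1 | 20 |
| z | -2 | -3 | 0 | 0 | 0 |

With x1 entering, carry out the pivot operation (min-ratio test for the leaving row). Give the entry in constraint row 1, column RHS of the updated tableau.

11/5

Ratio test on column x1 — row 1: 11/5 = 11/5; row 2: 20/3 = 20/3. Minimum is 11/5 at row 1 (w1 leaves); pivot element 5.
Divide row 1 by 5; eliminate column x1 from the other rows.
In the new row 1, the RHS entry is the old entry divided by the pivot: 11/5 = 11/5.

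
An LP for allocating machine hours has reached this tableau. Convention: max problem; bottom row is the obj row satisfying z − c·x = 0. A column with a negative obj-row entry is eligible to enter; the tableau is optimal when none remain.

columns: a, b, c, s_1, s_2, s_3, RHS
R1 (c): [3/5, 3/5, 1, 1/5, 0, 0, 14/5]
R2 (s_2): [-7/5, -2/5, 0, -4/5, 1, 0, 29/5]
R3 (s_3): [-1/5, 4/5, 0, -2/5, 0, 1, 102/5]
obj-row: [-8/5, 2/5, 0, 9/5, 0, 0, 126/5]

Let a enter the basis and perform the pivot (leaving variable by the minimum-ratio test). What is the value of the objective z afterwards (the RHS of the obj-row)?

98/3

Ratio test on column a — row 1: (14/5)/(3/5) = 14/3; row 2: entry -7/5 ≤ 0; row 3: entry -1/5 ≤ 0. Minimum is 14/3 at row 1 (c leaves); pivot element 3/5.
Pivot on row 1; the obj-row RHS becomes 126/5 − (-8/5)·(14/3) = 98/3.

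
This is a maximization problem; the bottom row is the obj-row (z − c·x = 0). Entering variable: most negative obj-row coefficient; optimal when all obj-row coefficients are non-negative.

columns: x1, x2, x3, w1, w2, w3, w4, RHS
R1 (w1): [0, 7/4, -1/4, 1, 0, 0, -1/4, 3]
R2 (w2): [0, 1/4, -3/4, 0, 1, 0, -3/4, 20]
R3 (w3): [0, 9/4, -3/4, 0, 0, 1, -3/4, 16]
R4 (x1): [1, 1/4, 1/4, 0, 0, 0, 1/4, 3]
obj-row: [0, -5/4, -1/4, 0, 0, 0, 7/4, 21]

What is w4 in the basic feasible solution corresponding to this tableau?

0

w4 is not in the basis, so in the current basic feasible solution w4 = 0.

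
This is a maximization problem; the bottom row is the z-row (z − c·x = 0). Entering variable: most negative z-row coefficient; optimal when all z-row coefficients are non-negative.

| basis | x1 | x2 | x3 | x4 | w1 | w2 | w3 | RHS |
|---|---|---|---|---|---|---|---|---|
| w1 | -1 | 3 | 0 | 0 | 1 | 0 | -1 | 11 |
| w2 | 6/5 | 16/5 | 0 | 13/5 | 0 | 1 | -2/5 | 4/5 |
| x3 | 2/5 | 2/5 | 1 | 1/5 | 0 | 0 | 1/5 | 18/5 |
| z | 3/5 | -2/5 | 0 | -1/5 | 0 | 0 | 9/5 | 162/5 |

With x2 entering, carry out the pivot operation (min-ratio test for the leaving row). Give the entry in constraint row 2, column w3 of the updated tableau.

Ratio test on column x2 — row 1: 11/3 = 11/3; row 2: (4/5)/(16/5) = 1/4; row 3: (18/5)/(2/5) = 9. Minimum is 1/4 at row 2 (w2 leaves); pivot element 16/5.
Divide row 2 by 16/5; eliminate column x2 from the other rows.
In the new row 2, the w3 entry is the old entry divided by the pivot: (-2/5)/(16/5) = -1/8.

-1/8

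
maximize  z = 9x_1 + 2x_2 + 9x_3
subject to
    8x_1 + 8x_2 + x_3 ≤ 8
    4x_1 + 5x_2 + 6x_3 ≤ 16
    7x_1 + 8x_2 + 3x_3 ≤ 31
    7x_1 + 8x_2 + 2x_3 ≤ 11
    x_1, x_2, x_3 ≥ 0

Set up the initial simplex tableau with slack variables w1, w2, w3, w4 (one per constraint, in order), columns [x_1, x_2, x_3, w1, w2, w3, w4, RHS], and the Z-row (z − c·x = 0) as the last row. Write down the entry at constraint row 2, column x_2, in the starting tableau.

5

Constraint 2 has coefficient 5 on x_2.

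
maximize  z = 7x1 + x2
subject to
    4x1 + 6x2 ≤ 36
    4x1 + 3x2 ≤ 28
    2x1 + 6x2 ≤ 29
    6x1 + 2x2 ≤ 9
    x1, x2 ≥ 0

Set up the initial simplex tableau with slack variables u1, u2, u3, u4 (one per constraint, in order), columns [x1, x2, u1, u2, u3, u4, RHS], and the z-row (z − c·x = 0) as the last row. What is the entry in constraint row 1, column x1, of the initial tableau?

Constraint 1 has coefficient 4 on x1.

4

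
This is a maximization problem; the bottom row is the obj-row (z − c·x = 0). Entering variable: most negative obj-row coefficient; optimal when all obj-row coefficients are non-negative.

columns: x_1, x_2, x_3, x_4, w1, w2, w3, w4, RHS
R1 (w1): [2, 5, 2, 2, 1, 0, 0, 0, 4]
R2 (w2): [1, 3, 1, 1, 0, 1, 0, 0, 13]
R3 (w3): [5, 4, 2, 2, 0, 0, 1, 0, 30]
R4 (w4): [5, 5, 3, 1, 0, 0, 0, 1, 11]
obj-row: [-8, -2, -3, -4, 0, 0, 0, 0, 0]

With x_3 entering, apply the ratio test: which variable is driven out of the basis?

Column x_3 entries and ratios — w1: 4/2 = 2; w2: 13/1 = 13; w3: 30/2 = 15; w4: 11/3 = 11/3.
Smallest ratio is 2 in the row of w1, so w1 leaves.

w1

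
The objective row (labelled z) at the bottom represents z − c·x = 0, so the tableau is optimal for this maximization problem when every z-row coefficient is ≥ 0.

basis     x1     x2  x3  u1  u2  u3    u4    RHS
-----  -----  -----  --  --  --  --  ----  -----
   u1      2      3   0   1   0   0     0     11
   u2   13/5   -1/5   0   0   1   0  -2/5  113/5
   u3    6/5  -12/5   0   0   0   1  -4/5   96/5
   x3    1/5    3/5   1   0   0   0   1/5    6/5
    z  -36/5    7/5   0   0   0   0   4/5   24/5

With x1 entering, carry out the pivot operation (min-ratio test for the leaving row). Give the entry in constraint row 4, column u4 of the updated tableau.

1/5

Ratio test on column x1 — row 1: 11/2 = 11/2; row 2: (113/5)/(13/5) = 113/13; row 3: (96/5)/(6/5) = 16; row 4: (6/5)/(1/5) = 6. Minimum is 11/2 at row 1 (u1 leaves); pivot element 2.
Divide row 1 by 2; eliminate column x1 from the other rows.
Row 4 update in column u4: 1/5 − (1/5)·0 = 1/5.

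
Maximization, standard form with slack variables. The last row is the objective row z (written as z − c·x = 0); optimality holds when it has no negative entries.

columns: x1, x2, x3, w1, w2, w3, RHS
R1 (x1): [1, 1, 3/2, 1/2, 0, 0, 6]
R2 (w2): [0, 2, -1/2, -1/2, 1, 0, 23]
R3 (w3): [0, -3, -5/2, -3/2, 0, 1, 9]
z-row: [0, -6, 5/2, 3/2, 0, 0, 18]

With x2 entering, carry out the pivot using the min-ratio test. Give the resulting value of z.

54

Ratio test on column x2 — row 1: 6/1 = 6; row 2: 23/2 = 23/2; row 3: entry -3 ≤ 0. Minimum is 6 at row 1 (x1 leaves); pivot element 1.
Pivot on row 1; the z-row RHS becomes 18 − (-6)·6 = 54.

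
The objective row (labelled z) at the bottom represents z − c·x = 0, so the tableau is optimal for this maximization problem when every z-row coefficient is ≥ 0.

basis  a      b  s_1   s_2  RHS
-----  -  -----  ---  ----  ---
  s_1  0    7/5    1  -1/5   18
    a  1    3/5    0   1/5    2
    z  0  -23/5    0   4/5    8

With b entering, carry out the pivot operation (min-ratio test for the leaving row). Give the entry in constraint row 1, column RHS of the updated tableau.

40/3

Ratio test on column b — row 1: 18/(7/5) = 90/7; row 2: 2/(3/5) = 10/3. Minimum is 10/3 at row 2 (a leaves); pivot element 3/5.
Divide row 2 by 3/5; eliminate column b from the other rows.
Row 1 update in column RHS: 18 − (7/5)·(10/3) = 40/3.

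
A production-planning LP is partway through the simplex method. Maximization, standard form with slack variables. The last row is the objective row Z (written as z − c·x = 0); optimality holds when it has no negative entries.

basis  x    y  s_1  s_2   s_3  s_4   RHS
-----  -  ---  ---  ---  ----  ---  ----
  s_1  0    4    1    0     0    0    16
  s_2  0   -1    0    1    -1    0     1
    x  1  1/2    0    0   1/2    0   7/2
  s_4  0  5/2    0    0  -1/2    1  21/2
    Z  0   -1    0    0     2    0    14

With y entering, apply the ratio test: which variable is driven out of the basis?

s_1

Column y entries and ratios — s_1: 16/4 = 4; s_2: -1 ≤ 0, skip; x: (7/2)/(1/2) = 7; s_4: (21/2)/(5/2) = 21/5.
Smallest ratio is 4 in the row of s_1, so s_1 leaves.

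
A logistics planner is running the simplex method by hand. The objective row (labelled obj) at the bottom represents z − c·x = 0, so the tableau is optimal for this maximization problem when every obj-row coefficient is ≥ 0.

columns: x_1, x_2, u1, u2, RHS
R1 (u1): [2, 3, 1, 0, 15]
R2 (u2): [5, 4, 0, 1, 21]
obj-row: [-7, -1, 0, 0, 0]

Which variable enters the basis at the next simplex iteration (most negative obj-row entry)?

x_1

Negative obj-row entries: x_1: -7, x_2: -1.
The most negative is -7 in column x_1, so x_1 enters.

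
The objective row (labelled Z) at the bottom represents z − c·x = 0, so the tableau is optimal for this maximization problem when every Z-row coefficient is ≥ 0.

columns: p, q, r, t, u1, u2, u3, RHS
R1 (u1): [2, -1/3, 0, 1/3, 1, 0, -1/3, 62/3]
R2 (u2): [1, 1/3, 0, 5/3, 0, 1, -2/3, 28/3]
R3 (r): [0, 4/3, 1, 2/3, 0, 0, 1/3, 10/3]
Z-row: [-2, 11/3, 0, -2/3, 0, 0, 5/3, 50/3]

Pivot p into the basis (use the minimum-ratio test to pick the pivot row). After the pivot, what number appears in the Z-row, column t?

8/3

Ratio test on column p — row 1: (62/3)/2 = 31/3; row 2: (28/3)/1 = 28/3; row 3: entry 0 ≤ 0. Minimum is 28/3 at row 2 (u2 leaves); pivot element 1.
Divide row 2 by 1; eliminate column p from the other rows.
Z-row update in column t: -2/3 − (-2)·(5/3) = 8/3.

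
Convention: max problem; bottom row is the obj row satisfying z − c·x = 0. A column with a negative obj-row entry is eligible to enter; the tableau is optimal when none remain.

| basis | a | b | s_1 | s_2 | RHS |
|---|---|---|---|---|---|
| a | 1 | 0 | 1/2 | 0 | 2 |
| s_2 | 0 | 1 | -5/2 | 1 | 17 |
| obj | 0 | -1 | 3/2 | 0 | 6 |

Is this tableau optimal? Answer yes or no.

The obj-row has a negative entry -1 in column b, so it is not optimal.

no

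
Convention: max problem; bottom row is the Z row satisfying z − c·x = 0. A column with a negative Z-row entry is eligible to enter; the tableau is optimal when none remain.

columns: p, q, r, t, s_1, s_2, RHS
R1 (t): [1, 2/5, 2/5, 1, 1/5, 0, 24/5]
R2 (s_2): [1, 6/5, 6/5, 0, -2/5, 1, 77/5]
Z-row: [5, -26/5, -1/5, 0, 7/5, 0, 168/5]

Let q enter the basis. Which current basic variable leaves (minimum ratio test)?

t

Column q entries and ratios — t: (24/5)/(2/5) = 12; s_2: (77/5)/(6/5) = 77/6.
Smallest ratio is 12 in the row of t, so t leaves.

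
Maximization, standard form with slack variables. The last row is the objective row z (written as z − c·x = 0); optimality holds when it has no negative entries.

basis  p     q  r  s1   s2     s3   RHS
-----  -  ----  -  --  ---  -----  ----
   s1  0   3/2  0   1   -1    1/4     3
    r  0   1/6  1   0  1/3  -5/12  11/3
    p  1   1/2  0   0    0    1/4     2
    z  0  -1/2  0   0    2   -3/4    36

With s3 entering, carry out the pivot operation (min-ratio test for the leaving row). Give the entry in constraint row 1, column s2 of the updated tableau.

-1

Ratio test on column s3 — row 1: 3/(1/4) = 12; row 2: entry -5/12 ≤ 0; row 3: 2/(1/4) = 8. Minimum is 8 at row 3 (p leaves); pivot element 1/4.
Divide row 3 by 1/4; eliminate column s3 from the other rows.
Row 1 update in column s2: -1 − (1/4)·0 = -1.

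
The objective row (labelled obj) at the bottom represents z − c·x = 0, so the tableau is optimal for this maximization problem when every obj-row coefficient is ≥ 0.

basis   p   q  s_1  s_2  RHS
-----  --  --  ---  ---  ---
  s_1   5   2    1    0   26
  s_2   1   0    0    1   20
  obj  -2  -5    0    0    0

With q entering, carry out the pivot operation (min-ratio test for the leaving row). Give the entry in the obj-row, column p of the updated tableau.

Ratio test on column q — row 1: 26/2 = 13; row 2: entry 0 ≤ 0. Minimum is 13 at row 1 (s_1 leaves); pivot element 2.
Divide row 1 by 2; eliminate column q from the other rows.
obj-row update in column p: -2 − (-5)·(5/2) = 21/2.

21/2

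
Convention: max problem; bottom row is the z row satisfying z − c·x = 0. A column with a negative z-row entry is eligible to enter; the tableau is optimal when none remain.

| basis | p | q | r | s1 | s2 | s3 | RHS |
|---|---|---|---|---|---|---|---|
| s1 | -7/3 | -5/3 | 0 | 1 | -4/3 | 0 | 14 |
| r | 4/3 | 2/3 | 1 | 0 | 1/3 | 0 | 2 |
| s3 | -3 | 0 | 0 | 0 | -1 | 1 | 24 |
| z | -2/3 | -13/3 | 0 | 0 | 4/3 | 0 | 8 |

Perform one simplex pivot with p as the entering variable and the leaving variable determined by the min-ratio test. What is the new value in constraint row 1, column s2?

Ratio test on column p — row 1: entry -7/3 ≤ 0; row 2: 2/(4/3) = 3/2; row 3: entry -3 ≤ 0. Minimum is 3/2 at row 2 (r leaves); pivot element 4/3.
Divide row 2 by 4/3; eliminate column p from the other rows.
Row 1 update in column s2: -4/3 − (-7/3)·(1/4) = -3/4.

-3/4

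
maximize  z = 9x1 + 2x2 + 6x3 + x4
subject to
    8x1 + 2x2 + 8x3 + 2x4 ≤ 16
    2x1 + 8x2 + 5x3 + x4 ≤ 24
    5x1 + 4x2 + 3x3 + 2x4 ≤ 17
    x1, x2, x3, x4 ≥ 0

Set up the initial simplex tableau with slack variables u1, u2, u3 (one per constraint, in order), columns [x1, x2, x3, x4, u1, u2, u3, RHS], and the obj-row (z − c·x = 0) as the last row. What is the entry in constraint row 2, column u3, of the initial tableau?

Slack u3 belongs to constraint 3; its column is the unit vector e_3, so the entry in row 2 is 0.

0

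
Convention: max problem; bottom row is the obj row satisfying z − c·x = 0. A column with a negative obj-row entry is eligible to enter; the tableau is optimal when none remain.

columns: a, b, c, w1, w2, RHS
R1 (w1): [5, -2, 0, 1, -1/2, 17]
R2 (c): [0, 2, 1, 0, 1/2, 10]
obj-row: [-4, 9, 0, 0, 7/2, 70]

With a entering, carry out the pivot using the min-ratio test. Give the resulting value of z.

418/5

Ratio test on column a — row 1: 17/5 = 17/5; row 2: entry 0 ≤ 0. Minimum is 17/5 at row 1 (w1 leaves); pivot element 5.
Pivot on row 1; the obj-row RHS becomes 70 − (-4)·(17/5) = 418/5.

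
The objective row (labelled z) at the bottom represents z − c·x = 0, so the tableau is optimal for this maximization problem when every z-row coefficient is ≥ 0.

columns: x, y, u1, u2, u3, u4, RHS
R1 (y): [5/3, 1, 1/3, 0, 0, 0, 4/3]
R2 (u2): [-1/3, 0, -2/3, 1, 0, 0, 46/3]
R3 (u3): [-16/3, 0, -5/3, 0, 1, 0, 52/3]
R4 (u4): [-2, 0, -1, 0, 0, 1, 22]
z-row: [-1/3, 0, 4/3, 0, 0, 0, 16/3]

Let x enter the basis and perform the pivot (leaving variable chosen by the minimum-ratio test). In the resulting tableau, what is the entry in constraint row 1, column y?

Ratio test on column x — row 1: (4/3)/(5/3) = 4/5; row 2: entry -1/3 ≤ 0; row 3: entry -16/3 ≤ 0; row 4: entry -2 ≤ 0. Minimum is 4/5 at row 1 (y leaves); pivot element 5/3.
Divide row 1 by 5/3; eliminate column x from the other rows.
In the new row 1, the y entry is the old entry divided by the pivot: 1/(5/3) = 3/5.

3/5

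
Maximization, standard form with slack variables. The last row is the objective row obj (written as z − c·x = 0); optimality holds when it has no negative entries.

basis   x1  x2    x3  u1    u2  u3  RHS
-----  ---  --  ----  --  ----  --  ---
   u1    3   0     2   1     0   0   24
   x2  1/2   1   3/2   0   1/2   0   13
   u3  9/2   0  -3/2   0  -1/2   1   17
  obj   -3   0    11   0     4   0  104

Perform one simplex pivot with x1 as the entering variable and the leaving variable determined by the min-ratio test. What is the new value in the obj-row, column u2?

11/3

Ratio test on column x1 — row 1: 24/3 = 8; row 2: 13/(1/2) = 26; row 3: 17/(9/2) = 34/9. Minimum is 34/9 at row 3 (u3 leaves); pivot element 9/2.
Divide row 3 by 9/2; eliminate column x1 from the other rows.
obj-row update in column u2: 4 − (-3)·(-1/9) = 11/3.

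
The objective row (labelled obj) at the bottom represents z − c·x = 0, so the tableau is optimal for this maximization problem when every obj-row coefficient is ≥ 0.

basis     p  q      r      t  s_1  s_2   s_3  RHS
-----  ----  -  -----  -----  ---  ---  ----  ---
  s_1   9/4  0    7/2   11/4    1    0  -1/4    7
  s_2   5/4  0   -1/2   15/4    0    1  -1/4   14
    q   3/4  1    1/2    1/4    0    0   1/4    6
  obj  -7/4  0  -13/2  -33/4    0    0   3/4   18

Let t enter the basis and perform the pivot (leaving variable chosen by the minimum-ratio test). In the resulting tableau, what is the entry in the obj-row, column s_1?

3

Ratio test on column t — row 1: 7/(11/4) = 28/11; row 2: 14/(15/4) = 56/15; row 3: 6/(1/4) = 24. Minimum is 28/11 at row 1 (s_1 leaves); pivot element 11/4.
Divide row 1 by 11/4; eliminate column t from the other rows.
obj-row update in column s_1: 0 − (-33/4)·(4/11) = 3.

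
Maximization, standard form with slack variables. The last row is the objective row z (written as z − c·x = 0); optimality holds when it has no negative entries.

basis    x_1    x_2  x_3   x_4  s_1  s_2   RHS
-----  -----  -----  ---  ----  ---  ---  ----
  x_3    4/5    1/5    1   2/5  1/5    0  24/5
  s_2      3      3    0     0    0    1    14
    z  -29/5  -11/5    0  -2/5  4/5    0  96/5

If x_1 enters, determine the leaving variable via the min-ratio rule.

s_2

Column x_1 entries and ratios — x_3: (24/5)/(4/5) = 6; s_2: 14/3 = 14/3.
Smallest ratio is 14/3 in the row of s_2, so s_2 leaves.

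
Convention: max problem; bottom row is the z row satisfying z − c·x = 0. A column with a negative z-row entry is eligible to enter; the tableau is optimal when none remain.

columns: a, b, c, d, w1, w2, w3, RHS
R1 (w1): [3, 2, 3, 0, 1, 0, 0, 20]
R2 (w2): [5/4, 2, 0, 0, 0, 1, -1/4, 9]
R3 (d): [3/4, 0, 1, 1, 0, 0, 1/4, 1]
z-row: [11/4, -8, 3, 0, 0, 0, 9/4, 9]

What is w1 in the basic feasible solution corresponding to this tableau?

w1 is basic (row 1); its value is the RHS of that row, 20.

20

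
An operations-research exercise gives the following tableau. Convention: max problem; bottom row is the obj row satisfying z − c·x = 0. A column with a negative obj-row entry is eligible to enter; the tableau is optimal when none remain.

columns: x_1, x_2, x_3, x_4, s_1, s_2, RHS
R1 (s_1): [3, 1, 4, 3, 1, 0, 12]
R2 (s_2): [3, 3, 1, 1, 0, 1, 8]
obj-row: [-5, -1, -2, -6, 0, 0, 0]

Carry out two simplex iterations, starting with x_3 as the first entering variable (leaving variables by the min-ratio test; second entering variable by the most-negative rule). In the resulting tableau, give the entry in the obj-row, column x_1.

1

Ratio test on column x_3 — row 1: 12/4 = 3; row 2: 8/1 = 8. Minimum is 3 at row 1 (s_1 leaves); pivot element 4.
Divide row 1 by 4; eliminate column x_3 from the other rows.
Second iteration: most negative obj-row entry is -9/2 in column x_4, so x_4 enters.
Ratio test on column x_4 — row 1: 3/(3/4) = 4; row 2: 5/(1/4) = 20. Minimum is 4 at row 1 (x_3 leaves); pivot element 3/4.
Divide row 1 by 3/4; eliminate column x_4 from the other rows.
After both pivots, the entry at the obj-row, column x_1 is 1.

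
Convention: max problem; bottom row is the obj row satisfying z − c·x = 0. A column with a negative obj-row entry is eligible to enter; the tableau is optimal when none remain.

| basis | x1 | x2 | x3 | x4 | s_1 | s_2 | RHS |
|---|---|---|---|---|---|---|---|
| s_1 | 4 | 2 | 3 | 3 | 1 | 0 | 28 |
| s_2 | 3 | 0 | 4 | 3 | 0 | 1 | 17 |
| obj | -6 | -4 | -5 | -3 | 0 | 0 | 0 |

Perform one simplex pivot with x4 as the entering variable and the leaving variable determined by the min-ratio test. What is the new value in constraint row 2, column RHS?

17/3

Ratio test on column x4 — row 1: 28/3 = 28/3; row 2: 17/3 = 17/3. Minimum is 17/3 at row 2 (s_2 leaves); pivot element 3.
Divide row 2 by 3; eliminate column x4 from the other rows.
In the new row 2, the RHS entry is the old entry divided by the pivot: 17/3 = 17/3.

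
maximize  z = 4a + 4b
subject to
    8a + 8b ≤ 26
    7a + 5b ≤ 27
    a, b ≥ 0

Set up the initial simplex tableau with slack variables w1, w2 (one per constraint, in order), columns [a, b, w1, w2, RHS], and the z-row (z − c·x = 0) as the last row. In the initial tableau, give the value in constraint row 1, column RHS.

The RHS of constraint 1 is b_1 = 26.

26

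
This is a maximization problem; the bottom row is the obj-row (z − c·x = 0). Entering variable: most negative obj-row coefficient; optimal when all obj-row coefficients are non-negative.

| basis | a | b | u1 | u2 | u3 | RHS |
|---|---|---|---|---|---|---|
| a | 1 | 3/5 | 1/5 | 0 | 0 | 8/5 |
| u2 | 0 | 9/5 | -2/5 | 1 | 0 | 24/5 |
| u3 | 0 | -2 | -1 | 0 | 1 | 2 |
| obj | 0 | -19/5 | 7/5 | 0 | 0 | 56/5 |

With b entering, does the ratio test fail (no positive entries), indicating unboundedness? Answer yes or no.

Column b has positive entries in row(s) 1, 2, so the ratio test bounds it — not unbounded.

no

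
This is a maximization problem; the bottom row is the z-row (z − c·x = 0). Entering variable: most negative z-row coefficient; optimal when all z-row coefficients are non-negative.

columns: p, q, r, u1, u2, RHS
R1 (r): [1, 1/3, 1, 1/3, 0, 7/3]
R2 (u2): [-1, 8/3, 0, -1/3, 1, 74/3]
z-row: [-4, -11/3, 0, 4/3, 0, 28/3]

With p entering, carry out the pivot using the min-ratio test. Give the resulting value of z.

Ratio test on column p — row 1: (7/3)/1 = 7/3; row 2: entry -1 ≤ 0. Minimum is 7/3 at row 1 (r leaves); pivot element 1.
Pivot on row 1; the z-row RHS becomes 28/3 − (-4)·(7/3) = 56/3.

56/3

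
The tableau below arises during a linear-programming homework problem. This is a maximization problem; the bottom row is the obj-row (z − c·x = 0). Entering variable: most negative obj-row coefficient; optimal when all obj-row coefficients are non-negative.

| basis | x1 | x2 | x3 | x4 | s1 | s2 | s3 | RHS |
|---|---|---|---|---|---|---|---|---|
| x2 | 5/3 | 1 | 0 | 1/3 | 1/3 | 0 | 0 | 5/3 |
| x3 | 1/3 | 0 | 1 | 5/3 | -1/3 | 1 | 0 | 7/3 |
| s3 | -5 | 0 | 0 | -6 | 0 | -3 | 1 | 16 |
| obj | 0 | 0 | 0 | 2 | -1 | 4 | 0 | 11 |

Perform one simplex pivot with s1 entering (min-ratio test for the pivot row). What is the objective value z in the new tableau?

Ratio test on column s1 — row 1: (5/3)/(1/3) = 5; row 2: entry -1/3 ≤ 0; row 3: entry 0 ≤ 0. Minimum is 5 at row 1 (x2 leaves); pivot element 1/3.
Pivot on row 1; the obj-row RHS becomes 11 − (-1)·5 = 16.

16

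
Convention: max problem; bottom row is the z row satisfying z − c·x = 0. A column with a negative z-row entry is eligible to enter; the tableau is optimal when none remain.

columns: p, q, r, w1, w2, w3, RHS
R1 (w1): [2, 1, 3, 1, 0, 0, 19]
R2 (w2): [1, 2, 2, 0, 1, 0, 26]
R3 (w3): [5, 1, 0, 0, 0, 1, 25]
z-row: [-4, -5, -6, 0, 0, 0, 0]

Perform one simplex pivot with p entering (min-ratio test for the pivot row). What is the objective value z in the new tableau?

20

Ratio test on column p — row 1: 19/2 = 19/2; row 2: 26/1 = 26; row 3: 25/5 = 5. Minimum is 5 at row 3 (w3 leaves); pivot element 5.
Pivot on row 3; the z-row RHS becomes 0 − (-4)·5 = 20.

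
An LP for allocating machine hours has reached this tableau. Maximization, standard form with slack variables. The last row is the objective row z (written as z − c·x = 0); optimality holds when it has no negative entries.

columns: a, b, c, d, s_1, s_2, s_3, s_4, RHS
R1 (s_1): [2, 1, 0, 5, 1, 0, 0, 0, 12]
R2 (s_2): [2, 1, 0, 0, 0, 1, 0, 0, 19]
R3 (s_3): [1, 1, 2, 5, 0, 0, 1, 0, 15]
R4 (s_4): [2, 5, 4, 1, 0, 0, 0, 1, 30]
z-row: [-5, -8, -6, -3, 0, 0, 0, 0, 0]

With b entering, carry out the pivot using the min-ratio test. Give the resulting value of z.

Ratio test on column b — row 1: 12/1 = 12; row 2: 19/1 = 19; row 3: 15/1 = 15; row 4: 30/5 = 6. Minimum is 6 at row 4 (s_4 leaves); pivot element 5.
Pivot on row 4; the z-row RHS becomes 0 − (-8)·6 = 48.

48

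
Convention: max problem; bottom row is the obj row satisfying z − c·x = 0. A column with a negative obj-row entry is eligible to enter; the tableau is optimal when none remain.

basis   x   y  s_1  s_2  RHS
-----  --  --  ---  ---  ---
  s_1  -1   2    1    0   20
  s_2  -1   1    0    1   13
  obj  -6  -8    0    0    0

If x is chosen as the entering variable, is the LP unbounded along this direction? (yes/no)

Every constraint-row entry in column x is ≤ 0, so increasing x is unbounded.

yes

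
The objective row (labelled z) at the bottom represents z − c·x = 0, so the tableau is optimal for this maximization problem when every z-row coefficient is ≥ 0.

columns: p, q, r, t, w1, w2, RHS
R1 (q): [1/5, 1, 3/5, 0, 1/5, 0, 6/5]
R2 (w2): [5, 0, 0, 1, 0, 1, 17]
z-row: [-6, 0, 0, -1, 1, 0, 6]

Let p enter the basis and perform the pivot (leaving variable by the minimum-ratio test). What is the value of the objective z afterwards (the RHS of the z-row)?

132/5

Ratio test on column p — row 1: (6/5)/(1/5) = 6; row 2: 17/5 = 17/5. Minimum is 17/5 at row 2 (w2 leaves); pivot element 5.
Pivot on row 2; the z-row RHS becomes 6 − (-6)·(17/5) = 132/5.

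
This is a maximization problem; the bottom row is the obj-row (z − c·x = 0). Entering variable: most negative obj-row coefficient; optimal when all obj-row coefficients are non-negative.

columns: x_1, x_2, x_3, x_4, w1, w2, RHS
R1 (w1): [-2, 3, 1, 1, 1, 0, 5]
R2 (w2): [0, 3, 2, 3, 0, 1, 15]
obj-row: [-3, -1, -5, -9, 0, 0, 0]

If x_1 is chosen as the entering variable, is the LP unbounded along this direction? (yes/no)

Every constraint-row entry in column x_1 is ≤ 0, so increasing x_1 is unbounded.

yes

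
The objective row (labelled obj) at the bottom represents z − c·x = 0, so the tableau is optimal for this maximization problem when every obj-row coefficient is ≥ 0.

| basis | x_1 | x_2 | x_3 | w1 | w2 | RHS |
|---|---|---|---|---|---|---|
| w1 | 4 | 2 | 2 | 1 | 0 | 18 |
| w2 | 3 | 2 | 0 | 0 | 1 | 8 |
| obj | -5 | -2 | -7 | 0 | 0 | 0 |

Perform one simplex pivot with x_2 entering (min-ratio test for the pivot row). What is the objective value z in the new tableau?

8

Ratio test on column x_2 — row 1: 18/2 = 9; row 2: 8/2 = 4. Minimum is 4 at row 2 (w2 leaves); pivot element 2.
Pivot on row 2; the obj-row RHS becomes 0 − (-2)·4 = 8.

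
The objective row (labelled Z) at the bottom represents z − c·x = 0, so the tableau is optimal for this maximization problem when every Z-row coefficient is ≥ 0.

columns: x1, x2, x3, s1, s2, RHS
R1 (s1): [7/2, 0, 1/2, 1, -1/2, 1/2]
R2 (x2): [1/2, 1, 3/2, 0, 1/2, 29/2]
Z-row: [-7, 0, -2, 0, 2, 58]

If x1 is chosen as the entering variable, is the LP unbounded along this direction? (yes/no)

Column x1 has positive entries in row(s) 1, 2, so the ratio test bounds it — not unbounded.

no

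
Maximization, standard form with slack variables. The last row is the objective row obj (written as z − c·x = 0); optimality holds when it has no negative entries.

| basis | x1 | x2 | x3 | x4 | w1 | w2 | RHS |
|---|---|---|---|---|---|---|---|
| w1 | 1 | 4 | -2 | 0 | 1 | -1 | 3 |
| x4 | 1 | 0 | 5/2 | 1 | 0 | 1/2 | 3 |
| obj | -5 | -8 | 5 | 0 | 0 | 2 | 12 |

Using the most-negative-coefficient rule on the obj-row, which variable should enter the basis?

Negative obj-row entries: x1: -5, x2: -8.
The most negative is -8 in column x2, so x2 enters.

x2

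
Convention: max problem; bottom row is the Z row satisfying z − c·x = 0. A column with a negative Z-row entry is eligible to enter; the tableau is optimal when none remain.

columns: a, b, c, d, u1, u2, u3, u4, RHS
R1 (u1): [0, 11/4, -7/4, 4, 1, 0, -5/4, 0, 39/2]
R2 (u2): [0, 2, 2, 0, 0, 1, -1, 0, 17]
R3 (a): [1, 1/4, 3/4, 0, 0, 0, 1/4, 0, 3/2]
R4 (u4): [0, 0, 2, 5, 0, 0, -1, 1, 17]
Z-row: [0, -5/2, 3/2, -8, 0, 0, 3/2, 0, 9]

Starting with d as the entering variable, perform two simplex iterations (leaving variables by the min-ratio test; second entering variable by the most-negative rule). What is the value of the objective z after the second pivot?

2286/55

Ratio test on column d — row 1: (39/2)/4 = 39/8; row 2: entry 0 ≤ 0; row 3: entry 0 ≤ 0; row 4: 17/5 = 17/5. Minimum is 17/5 at row 4 (u4 leaves); pivot element 5.
Pivot on row 4; the Z-row RHS becomes 9 − (-8)·(17/5) = 181/5.
Next entering variable (most negative Z-row entry -5/2): b.
Ratio test on column b — row 1: (59/10)/(11/4) = 118/55; row 2: 17/2 = 17/2; row 3: (3/2)/(1/4) = 6; row 4: entry 0 ≤ 0. Minimum is 118/55 at row 1 (u1 leaves); pivot element 11/4.
After the second pivot the Z-row RHS is 181/5 − (-5/2)·(118/55) = 2286/55.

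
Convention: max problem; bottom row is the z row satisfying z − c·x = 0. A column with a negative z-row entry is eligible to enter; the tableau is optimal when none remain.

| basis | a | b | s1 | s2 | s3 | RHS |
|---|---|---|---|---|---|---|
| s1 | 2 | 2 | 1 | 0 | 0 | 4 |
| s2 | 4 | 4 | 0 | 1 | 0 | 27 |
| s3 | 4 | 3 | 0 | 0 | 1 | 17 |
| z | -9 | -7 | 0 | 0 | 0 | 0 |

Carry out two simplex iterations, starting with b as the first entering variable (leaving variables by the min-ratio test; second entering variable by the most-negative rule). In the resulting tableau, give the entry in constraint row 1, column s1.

1/2

Ratio test on column b — row 1: 4/2 = 2; row 2: 27/4 = 27/4; row 3: 17/3 = 17/3. Minimum is 2 at row 1 (s1 leaves); pivot element 2.
Divide row 1 by 2; eliminate column b from the other rows.
Second iteration: most negative z-row entry is -2 in column a, so a enters.
Ratio test on column a — row 1: 2/1 = 2; row 2: entry 0 ≤ 0; row 3: 11/1 = 11. Minimum is 2 at row 1 (b leaves); pivot element 1.
Divide row 1 by 1; eliminate column a from the other rows.
After both pivots, the entry at constraint row 1, column s1 is 1/2.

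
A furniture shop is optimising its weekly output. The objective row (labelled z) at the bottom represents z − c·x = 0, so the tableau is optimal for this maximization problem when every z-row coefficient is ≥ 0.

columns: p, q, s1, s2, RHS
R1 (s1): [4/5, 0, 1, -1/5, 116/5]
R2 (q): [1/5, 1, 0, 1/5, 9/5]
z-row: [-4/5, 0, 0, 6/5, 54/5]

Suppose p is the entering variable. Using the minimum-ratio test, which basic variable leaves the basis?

q

Column p entries and ratios — s1: (116/5)/(4/5) = 29; q: (9/5)/(1/5) = 9.
Smallest ratio is 9 in the row of q, so q leaves.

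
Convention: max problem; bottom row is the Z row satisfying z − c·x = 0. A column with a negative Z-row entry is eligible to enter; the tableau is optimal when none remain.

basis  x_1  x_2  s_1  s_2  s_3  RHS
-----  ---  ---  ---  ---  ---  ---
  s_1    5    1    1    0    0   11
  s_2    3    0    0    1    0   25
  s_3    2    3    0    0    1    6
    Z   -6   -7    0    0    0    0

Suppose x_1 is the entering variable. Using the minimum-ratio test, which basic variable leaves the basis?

s_1

Column x_1 entries and ratios — s_1: 11/5 = 11/5; s_2: 25/3 = 25/3; s_3: 6/2 = 3.
Smallest ratio is 11/5 in the row of s_1, so s_1 leaves.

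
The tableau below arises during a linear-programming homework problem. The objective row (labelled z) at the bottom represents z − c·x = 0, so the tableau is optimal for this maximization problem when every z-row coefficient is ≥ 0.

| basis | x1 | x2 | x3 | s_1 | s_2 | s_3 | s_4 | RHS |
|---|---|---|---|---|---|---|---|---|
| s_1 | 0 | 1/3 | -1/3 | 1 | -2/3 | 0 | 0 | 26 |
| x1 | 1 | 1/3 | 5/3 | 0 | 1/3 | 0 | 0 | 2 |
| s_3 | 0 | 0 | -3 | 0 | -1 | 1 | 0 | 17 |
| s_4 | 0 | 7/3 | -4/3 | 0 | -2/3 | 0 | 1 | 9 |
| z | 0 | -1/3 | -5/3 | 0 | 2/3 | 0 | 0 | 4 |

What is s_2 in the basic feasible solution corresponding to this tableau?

s_2 is not in the basis, so in the current basic feasible solution s_2 = 0.

0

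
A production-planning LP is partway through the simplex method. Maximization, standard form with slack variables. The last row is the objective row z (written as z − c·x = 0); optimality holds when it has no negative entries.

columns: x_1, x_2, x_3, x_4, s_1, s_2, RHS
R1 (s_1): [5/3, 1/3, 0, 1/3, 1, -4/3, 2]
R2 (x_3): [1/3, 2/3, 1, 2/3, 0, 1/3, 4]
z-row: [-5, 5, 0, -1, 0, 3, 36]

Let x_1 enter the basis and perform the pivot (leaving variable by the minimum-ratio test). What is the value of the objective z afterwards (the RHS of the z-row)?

42

Ratio test on column x_1 — row 1: 2/(5/3) = 6/5; row 2: 4/(1/3) = 12. Minimum is 6/5 at row 1 (s_1 leaves); pivot element 5/3.
Pivot on row 1; the z-row RHS becomes 36 − (-5)·(6/5) = 42.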